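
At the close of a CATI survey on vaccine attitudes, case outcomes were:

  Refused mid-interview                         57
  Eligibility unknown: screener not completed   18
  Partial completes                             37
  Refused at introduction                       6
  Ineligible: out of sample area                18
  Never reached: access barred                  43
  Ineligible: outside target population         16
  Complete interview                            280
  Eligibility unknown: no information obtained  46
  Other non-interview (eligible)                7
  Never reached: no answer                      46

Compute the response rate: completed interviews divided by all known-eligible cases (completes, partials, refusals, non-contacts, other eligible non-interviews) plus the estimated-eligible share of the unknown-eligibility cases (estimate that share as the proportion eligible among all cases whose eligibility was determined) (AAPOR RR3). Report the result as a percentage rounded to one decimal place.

Declined to participate = 6 + 57 = 63
Never reached = 46 + 43 = 89
Unknown eligibility = 18 + 46 = 64
Ineligible = 16 + 18 = 34
Numerator = 280
Known eligible = 280 + 37 + 63 + 89 + 7 = 476
e = 476 / (476 + 34) = 476 / 510 = 0.9333
Eligible share of unknowns = 0.9333 × 64 = 59.73
Denominator = 476 + 59.73 = 535.73
RR3 = 280 / 535.73 = 0.5227

52.3%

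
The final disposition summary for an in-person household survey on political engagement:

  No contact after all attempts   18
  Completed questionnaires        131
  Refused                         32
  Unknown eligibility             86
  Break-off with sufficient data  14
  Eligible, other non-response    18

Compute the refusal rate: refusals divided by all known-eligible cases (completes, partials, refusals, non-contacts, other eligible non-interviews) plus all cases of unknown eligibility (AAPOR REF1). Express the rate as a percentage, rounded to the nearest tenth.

Num: 32
Base: 131 + 14 + 32 + 18 + 18 + 86 = 299
REF1 = 32 / 299 = 0.1070

10.7%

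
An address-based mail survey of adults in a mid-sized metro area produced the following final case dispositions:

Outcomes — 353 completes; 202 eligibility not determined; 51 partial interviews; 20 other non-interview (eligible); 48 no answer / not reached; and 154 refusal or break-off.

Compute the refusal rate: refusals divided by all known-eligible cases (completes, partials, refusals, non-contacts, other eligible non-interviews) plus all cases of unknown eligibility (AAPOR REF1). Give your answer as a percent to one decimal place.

18.6%

Top: 154
Base: 353 + 51 + 154 + 48 + 20 + 202 = 828
REF1 = 154 / 828 = 0.1860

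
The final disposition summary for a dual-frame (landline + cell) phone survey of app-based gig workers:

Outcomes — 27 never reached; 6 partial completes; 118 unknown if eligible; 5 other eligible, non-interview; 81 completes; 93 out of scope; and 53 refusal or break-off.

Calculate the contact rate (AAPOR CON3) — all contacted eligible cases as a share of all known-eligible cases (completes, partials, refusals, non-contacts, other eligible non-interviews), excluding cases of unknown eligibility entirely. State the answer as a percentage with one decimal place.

Numerator → 81 + 6 + 53 + 5 = 145
Base → 81 + 6 + 53 + 27 + 5 = 172
CON3 = 145 / 172 = 0.8430

84.3%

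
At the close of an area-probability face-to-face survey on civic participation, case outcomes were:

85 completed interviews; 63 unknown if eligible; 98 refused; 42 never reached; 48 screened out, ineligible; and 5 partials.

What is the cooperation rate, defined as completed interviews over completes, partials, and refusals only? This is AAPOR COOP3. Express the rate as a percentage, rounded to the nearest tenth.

45.2%

Numerator → 85
Base → 85 + 5 + 98 = 188
COOP3 = 85 / 188 = 0.4521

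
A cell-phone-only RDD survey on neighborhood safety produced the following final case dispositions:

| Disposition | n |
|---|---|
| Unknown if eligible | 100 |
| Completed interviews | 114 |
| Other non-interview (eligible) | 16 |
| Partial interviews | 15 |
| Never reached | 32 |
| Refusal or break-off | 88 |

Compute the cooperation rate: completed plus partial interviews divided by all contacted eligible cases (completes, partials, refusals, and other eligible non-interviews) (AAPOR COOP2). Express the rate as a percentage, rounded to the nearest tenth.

55.4%

Numerator: 114 + 15 = 129
Denom: 114 + 15 + 88 + 16 = 233
COOP2 = 129 / 233 = 0.5536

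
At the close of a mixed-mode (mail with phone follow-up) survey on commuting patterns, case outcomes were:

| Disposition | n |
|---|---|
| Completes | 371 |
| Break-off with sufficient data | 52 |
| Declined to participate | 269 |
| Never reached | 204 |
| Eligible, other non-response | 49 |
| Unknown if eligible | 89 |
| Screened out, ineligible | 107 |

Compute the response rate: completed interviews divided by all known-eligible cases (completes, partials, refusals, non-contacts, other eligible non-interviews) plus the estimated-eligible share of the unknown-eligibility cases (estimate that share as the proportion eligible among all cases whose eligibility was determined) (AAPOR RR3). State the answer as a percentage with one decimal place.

36.2%

Top → 371
Eligible (known) → 371 + 52 + 269 + 204 + 49 = 945
e = 945 / (945 + 107) = 945 / 1052 = 0.8983
Estimated eligible among unknowns → 0.8983 × 89 = 79.95
Denom → 945 + 79.95 = 1024.95
RR3 = 371 / 1024.95 = 0.3620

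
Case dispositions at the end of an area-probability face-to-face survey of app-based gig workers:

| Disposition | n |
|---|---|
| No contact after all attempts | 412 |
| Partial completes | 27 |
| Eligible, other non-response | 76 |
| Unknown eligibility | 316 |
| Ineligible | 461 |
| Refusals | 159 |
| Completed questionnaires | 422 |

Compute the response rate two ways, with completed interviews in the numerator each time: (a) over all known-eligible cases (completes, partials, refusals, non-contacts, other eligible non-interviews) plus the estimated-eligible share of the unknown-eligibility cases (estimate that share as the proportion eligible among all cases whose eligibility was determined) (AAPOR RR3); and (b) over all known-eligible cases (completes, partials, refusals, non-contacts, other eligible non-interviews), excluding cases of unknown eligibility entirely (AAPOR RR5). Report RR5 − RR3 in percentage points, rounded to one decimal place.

6.5

Numerator: 422
Known eligible: 422 + 27 + 159 + 412 + 76 = 1096
e = 1096 / (1096 + 461) = 1096 / 1557 = 0.7039
e × U: 0.7039 × 316 = 222.43
Denominator: 1096 + 222.43 = 1318.43
RR3 = 422 / 1318.43 = 0.3201
Denominator: 422 + 27 + 159 + 412 + 76 = 1096
RR5 = 422 / 1096 = 0.3850
Difference = 38.50 − 32.01 = 6.49 percentage points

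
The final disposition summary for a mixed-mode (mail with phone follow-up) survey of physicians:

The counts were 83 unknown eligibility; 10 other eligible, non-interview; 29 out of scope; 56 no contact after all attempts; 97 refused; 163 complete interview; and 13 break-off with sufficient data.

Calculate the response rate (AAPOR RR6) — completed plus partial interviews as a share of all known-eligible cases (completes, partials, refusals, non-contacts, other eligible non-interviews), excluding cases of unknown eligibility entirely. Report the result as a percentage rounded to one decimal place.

Top → 163 + 13 = 176
Denominator → 163 + 13 + 97 + 56 + 10 = 339
RR6 = 176 / 339 = 0.5192

51.9%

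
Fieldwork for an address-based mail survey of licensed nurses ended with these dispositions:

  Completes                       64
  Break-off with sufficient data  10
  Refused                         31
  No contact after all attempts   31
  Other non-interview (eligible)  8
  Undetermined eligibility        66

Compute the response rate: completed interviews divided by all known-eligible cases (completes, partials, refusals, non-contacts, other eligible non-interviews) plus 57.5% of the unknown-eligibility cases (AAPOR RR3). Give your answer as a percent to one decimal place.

35.2%

Numerator: 64
Determined eligible: 64 + 10 + 31 + 31 + 8 = 144
Estimated eligible among unknowns: 0.5750 × 66 = 37.95
Denom: 144 + 37.95 = 181.95
RR3 = 64 / 181.95 = 0.3517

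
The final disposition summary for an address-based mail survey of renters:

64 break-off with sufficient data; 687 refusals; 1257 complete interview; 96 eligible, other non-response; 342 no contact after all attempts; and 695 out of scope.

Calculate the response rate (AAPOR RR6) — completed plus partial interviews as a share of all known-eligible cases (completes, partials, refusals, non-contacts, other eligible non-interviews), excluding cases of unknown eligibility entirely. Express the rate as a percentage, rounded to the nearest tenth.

54.0%

Top → 1257 + 64 = 1321
Denom → 1257 + 64 + 687 + 342 + 96 = 2446
RR6 = 1321 / 2446 = 0.5401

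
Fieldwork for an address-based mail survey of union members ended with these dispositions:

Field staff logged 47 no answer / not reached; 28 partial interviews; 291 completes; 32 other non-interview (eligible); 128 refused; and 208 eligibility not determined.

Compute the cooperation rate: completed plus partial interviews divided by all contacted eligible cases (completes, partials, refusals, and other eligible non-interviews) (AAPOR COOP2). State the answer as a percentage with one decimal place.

Top: 291 + 28 = 319
Denominator: 291 + 28 + 128 + 32 = 479
COOP2 = 319 / 479 = 0.6660

66.6%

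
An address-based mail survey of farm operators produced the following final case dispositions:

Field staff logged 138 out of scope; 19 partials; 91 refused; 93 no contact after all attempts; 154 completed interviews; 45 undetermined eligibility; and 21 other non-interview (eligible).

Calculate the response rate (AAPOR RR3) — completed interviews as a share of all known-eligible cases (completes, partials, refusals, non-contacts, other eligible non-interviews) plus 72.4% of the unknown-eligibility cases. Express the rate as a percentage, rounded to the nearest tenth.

37.5%

Numerator = 154
Determined eligible = 154 + 19 + 91 + 93 + 21 = 378
e × U = 0.7240 × 45 = 32.58
Base = 378 + 32.58 = 410.58
RR3 = 154 / 410.58 = 0.3751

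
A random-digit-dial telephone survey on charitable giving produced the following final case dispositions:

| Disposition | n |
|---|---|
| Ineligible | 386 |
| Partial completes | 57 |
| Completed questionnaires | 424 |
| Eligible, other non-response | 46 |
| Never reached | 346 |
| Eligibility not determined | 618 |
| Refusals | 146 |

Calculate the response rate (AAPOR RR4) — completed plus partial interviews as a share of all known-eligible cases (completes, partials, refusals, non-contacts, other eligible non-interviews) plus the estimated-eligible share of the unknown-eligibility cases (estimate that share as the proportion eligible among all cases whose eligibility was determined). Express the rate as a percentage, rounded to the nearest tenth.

Num: 424 + 57 = 481
Determined eligible: 424 + 57 + 146 + 346 + 46 = 1019
e = 1019 / (1019 + 386) = 1019 / 1405 = 0.7253
e × U: 0.7253 × 618 = 448.24
Denom: 1019 + 448.24 = 1467.24
RR4 = 481 / 1467.24 = 0.3278

32.8%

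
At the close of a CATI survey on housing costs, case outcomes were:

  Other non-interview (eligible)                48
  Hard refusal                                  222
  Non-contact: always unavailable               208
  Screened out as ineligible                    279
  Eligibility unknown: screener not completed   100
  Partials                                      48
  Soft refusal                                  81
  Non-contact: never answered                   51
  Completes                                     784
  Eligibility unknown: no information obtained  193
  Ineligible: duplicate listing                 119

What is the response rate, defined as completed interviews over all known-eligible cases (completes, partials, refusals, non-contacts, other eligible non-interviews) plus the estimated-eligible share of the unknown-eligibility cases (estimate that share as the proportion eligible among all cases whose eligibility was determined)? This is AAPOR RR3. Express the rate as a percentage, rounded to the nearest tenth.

Refused = 222 + 81 = 303
No contact after all attempts = 51 + 208 = 259
Unknown if eligible = 100 + 193 = 293
Out of scope = 279 + 119 = 398
Top: 784
Known eligible: 784 + 48 + 303 + 259 + 48 = 1442
e = 1442 / (1442 + 398) = 1442 / 1840 = 0.7837
Estimated eligible among unknowns: 0.7837 × 293 = 229.62
Denom: 1442 + 229.62 = 1671.62
RR3 = 784 / 1671.62 = 0.4690

46.9%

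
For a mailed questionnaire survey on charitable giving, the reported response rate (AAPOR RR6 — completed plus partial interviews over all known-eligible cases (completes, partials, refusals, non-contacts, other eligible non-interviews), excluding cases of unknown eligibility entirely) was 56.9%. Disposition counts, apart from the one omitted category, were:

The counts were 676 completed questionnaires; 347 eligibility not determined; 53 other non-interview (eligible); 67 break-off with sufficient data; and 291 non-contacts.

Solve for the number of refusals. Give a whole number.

219

Numerator: 676 + 67 = 743
RR6 = 743 / D = 0.569
D = 743 / 0.569 = 1305.8
Remaining denominator categories sum to 1087
refusals = 1305.8 − 1087 ≈ 219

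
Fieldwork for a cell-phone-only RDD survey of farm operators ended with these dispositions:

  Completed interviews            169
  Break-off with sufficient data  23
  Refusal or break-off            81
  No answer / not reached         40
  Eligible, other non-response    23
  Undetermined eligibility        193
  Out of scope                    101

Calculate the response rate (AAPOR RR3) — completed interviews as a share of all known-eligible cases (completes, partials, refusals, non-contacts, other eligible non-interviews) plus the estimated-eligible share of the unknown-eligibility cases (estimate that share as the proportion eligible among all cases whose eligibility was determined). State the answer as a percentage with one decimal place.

Top → 169
Determined eligible → 169 + 23 + 81 + 40 + 23 = 336
e = 336 / (336 + 101) = 336 / 437 = 0.7689
Eligible share of unknowns → 0.7689 × 193 = 148.40
Denom → 336 + 148.40 = 484.40
RR3 = 169 / 484.40 = 0.3489

34.9%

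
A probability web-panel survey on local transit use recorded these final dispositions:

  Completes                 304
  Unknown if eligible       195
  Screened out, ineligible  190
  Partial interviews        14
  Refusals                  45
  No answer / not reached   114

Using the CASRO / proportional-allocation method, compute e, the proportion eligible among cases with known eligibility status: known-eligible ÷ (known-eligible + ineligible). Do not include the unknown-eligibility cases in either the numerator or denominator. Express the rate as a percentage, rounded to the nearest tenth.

Eligible (known) → 304 + 14 + 45 + 114 = 477
e = 477 / (477 + 190) = 477 / 667 = 0.7151

71.5%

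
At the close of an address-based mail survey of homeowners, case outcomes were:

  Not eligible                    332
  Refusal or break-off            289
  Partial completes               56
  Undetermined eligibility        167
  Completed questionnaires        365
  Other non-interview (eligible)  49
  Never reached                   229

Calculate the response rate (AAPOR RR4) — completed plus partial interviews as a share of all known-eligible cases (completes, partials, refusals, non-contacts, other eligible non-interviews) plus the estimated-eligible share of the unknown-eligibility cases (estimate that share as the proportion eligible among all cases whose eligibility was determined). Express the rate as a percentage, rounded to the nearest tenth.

37.8%

Num = 365 + 56 = 421
Eligible (known) = 365 + 56 + 289 + 229 + 49 = 988
e = 988 / (988 + 332) = 988 / 1320 = 0.7485
Eligible share of unknowns = 0.7485 × 167 = 125.00
Base = 988 + 125.00 = 1113.00
RR4 = 421 / 1113.00 = 0.3783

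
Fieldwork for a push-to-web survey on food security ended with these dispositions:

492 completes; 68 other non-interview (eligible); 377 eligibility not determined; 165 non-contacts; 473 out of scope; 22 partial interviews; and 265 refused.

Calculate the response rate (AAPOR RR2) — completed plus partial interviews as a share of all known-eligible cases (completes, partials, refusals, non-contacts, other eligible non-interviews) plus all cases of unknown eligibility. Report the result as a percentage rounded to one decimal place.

37.0%

Numerator → 492 + 22 = 514
Denom → 492 + 22 + 265 + 165 + 68 + 377 = 1389
RR2 = 514 / 1389 = 0.3701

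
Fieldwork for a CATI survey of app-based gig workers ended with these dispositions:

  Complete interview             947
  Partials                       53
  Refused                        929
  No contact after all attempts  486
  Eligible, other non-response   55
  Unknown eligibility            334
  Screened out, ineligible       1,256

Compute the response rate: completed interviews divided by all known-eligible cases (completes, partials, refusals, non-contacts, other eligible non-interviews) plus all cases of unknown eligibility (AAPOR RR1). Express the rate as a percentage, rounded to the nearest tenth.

Numerator = 947
Denominator = 947 + 53 + 929 + 486 + 55 + 334 = 2804
RR1 = 947 / 2804 = 0.3377

33.8%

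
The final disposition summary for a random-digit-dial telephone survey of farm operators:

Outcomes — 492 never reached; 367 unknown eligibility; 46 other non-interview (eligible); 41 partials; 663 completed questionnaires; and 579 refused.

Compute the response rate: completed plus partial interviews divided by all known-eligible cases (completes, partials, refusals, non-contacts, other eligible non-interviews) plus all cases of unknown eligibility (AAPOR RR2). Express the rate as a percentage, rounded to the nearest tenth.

Top = 663 + 41 = 704
Denominator = 663 + 41 + 579 + 492 + 46 + 367 = 2188
RR2 = 704 / 2188 = 0.3218

32.2%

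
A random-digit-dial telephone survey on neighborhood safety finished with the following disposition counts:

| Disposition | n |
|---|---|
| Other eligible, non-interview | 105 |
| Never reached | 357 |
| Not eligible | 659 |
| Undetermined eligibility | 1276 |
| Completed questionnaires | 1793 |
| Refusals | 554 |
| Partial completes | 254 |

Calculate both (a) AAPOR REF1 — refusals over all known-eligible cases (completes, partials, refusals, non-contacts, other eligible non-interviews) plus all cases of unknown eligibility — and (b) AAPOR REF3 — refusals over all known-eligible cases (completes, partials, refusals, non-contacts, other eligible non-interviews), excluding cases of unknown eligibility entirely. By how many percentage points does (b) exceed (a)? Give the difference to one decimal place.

Numerator: 554
Denominator: 1793 + 254 + 554 + 357 + 105 + 1276 = 4339
REF1 = 554 / 4339 = 0.1277
Denominator: 1793 + 254 + 554 + 357 + 105 = 3063
REF3 = 554 / 3063 = 0.1809
Difference = 18.09 − 12.77 = 5.32 percentage points

5.3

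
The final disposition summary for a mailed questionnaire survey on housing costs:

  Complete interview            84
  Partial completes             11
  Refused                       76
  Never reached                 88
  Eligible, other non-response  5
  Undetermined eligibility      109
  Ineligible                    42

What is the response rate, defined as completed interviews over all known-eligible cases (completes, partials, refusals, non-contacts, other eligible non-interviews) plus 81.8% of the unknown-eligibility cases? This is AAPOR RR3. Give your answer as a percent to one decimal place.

Top = 84
Known eligible = 84 + 11 + 76 + 88 + 5 = 264
e × U = 0.8180 × 109 = 89.16
Base = 264 + 89.16 = 353.16
RR3 = 84 / 353.16 = 0.2379

23.8%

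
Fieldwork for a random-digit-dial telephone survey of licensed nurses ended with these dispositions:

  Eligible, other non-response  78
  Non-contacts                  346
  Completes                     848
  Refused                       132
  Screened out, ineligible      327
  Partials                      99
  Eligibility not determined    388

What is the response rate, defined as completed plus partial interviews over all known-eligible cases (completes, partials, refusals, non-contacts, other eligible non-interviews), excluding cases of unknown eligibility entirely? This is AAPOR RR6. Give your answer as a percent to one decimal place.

63.0%

Num: 848 + 99 = 947
Denominator: 848 + 99 + 132 + 346 + 78 = 1503
RR6 = 947 / 1503 = 0.6301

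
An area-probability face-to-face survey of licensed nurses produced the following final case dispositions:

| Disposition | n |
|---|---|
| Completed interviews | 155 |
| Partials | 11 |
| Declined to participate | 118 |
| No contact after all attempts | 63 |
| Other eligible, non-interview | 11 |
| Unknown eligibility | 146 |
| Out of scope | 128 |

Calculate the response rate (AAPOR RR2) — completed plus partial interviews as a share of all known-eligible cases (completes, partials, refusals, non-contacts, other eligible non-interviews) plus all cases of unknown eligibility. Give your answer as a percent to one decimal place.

32.9%

Top = 155 + 11 = 166
Denom = 155 + 11 + 118 + 63 + 11 + 146 = 504
RR2 = 166 / 504 = 0.3294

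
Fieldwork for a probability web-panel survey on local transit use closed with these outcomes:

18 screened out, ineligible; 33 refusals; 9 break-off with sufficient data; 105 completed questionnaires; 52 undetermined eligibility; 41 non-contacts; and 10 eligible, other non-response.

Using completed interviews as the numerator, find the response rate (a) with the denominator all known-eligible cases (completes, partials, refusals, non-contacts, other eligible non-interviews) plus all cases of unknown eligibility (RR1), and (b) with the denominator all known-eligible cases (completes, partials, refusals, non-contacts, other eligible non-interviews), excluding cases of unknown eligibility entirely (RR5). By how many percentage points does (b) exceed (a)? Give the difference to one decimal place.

Num: 105
Base: 105 + 9 + 33 + 41 + 10 + 52 = 250
RR1 = 105 / 250 = 0.4200
Base: 105 + 9 + 33 + 41 + 10 = 198
RR5 = 105 / 198 = 0.5303
Difference = 53.03 − 42.00 = 11.03 percentage points

11.0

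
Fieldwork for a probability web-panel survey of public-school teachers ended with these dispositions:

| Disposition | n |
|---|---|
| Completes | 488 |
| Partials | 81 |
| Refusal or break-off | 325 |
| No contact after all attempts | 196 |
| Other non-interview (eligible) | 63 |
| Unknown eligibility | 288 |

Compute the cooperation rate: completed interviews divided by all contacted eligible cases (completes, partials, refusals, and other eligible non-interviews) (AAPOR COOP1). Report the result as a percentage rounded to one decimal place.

Numerator = 488
Base = 488 + 81 + 325 + 63 = 957
COOP1 = 488 / 957 = 0.5099

51.0%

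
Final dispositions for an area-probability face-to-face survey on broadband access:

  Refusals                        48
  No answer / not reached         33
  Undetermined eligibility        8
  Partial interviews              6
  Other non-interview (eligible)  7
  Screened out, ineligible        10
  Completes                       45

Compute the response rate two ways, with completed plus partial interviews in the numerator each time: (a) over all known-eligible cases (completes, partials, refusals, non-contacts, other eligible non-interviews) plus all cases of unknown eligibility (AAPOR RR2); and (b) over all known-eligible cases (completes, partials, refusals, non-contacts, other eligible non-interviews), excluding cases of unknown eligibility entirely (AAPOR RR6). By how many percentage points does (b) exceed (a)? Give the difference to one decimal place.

2.0

Top: 45 + 6 = 51
Base: 45 + 6 + 48 + 33 + 7 + 8 = 147
RR2 = 51 / 147 = 0.3469
Base: 45 + 6 + 48 + 33 + 7 = 139
RR6 = 51 / 139 = 0.3669
Difference = 36.69 − 34.69 = 2.00 percentage points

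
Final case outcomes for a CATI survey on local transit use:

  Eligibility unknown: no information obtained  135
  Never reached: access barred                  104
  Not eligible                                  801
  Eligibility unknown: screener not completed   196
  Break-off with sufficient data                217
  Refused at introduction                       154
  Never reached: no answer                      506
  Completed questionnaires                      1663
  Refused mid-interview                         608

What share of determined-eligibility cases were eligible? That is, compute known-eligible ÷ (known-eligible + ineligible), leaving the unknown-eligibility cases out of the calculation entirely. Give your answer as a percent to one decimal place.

80.2%

Refused = 154 + 608 = 762
Non-contacts = 506 + 104 = 610
Unknown if eligible = 196 + 135 = 331
Known eligible: 1663 + 217 + 762 + 610 = 3252
e = 3252 / (3252 + 801) = 3252 / 4053 = 0.8024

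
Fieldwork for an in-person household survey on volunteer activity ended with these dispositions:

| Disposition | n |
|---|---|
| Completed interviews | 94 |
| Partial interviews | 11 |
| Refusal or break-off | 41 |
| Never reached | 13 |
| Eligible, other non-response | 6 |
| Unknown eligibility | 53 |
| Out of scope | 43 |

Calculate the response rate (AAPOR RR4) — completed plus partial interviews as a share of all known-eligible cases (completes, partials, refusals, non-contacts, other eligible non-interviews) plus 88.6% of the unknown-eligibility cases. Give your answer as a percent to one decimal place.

49.5%

Numerator = 94 + 11 = 105
Eligible (known) = 94 + 11 + 41 + 13 + 6 = 165
Estimated eligible among unknowns = 0.8860 × 53 = 46.96
Denom = 165 + 46.96 = 211.96
RR4 = 105 / 211.96 = 0.4954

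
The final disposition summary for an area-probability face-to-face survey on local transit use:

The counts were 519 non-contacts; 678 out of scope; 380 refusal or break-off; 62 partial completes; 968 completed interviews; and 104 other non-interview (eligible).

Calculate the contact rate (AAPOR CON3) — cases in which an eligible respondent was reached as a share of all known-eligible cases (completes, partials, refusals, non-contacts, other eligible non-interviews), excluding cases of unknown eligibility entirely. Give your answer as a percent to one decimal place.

74.5%

Num → 968 + 62 + 380 + 104 = 1514
Denom → 968 + 62 + 380 + 519 + 104 = 2033
CON3 = 1514 / 2033 = 0.7447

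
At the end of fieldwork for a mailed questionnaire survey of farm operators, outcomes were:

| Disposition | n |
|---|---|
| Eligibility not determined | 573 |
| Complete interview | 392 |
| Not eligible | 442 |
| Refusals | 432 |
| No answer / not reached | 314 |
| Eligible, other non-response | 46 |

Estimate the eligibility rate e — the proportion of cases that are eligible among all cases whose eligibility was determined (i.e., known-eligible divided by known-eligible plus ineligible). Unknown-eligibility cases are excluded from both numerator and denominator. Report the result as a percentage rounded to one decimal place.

72.8%

Known eligible → 392 + 432 + 314 + 46 = 1184
e = 1184 / (1184 + 442) = 1184 / 1626 = 0.7282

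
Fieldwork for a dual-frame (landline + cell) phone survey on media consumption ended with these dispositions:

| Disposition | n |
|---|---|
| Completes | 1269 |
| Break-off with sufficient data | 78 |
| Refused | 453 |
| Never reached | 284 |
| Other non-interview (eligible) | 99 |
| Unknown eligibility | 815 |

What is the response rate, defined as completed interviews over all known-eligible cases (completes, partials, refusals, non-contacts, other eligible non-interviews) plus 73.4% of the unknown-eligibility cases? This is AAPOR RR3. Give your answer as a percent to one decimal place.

Numerator = 1269
Known eligible = 1269 + 78 + 453 + 284 + 99 = 2183
e × U = 0.7340 × 815 = 598.21
Denominator = 2183 + 598.21 = 2781.21
RR3 = 1269 / 2781.21 = 0.4563

45.6%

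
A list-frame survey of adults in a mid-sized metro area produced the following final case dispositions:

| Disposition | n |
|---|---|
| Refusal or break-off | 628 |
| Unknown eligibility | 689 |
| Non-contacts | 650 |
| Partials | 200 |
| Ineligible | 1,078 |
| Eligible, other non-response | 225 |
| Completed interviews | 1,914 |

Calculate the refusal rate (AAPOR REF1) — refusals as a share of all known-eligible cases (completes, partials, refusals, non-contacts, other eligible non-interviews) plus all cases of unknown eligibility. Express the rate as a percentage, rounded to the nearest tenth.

Num: 628
Base: 1914 + 200 + 628 + 650 + 225 + 689 = 4306
REF1 = 628 / 4306 = 0.1458

14.6%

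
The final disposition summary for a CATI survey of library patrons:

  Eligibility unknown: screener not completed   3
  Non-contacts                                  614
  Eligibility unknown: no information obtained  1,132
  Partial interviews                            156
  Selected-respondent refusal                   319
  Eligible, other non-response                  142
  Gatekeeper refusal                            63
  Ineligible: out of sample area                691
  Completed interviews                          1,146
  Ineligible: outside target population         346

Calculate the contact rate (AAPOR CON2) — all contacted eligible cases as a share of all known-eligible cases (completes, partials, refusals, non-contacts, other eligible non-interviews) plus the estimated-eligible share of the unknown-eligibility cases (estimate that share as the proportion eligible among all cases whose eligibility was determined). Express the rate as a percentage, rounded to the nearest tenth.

Declined to participate = 63 + 319 = 382
Unknown eligibility = 3 + 1132 = 1135
Screened out, ineligible = 346 + 691 = 1037
Top = 1146 + 156 + 382 + 142 = 1826
Known eligible = 1146 + 156 + 382 + 614 + 142 = 2440
e = 2440 / (2440 + 1037) = 2440 / 3477 = 0.7018
Eligible share of unknowns = 0.7018 × 1135 = 796.54
Base = 2440 + 796.54 = 3236.54
CON2 = 1826 / 3236.54 = 0.5642

56.4%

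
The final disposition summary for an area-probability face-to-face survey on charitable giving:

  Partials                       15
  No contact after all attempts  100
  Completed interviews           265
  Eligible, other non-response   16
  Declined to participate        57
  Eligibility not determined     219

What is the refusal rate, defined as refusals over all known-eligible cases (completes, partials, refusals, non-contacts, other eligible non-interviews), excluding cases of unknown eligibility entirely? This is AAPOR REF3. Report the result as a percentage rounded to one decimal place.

Numerator → 57
Base → 265 + 15 + 57 + 100 + 16 = 453
REF3 = 57 / 453 = 0.1258

12.6%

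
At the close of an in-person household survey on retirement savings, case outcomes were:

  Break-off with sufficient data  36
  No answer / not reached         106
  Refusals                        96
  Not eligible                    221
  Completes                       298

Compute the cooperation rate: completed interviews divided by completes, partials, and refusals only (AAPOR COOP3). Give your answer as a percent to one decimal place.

Numerator → 298
Denom → 298 + 36 + 96 = 430
COOP3 = 298 / 430 = 0.6930

69.3%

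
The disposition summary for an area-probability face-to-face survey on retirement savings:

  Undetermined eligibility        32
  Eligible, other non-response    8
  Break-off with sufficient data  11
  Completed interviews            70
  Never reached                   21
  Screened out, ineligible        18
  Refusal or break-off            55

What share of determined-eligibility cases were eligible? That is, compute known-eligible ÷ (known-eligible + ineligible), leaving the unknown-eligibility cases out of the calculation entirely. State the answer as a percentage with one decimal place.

90.2%

Eligible (known) → 70 + 11 + 55 + 21 + 8 = 165
e = 165 / (165 + 18) = 165 / 183 = 0.9016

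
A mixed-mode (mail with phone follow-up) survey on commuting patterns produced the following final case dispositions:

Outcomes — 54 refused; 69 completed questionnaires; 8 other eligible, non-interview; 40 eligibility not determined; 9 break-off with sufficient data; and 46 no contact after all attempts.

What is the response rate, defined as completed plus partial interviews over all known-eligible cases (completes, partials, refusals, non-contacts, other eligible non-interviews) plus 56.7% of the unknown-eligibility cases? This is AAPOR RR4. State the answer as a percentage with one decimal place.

Top → 69 + 9 = 78
Eligible (known) → 69 + 9 + 54 + 46 + 8 = 186
Estimated eligible among unknowns → 0.5670 × 40 = 22.68
Base → 186 + 22.68 = 208.68
RR4 = 78 / 208.68 = 0.3738

37.4%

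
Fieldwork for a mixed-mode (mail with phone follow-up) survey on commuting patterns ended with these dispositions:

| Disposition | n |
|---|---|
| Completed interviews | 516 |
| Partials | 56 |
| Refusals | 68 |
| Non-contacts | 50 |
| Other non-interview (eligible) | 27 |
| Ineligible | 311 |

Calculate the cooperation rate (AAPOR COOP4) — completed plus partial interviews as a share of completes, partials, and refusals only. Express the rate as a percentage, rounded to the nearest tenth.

Numerator = 516 + 56 = 572
Denominator = 516 + 56 + 68 = 640
COOP4 = 572 / 640 = 0.8938

89.4%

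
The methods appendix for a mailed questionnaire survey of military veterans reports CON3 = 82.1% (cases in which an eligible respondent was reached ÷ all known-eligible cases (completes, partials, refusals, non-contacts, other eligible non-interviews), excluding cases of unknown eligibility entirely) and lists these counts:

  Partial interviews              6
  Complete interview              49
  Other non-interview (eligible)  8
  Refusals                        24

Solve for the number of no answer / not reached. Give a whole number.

Numerator = 49 + 6 + 24 + 8 = 87
CON3 = 87 / D = 0.821
D = 87 / 0.821 = 106.0
Remaining denominator categories sum to 87
no answer / not reached = 106.0 − 87 ≈ 19

19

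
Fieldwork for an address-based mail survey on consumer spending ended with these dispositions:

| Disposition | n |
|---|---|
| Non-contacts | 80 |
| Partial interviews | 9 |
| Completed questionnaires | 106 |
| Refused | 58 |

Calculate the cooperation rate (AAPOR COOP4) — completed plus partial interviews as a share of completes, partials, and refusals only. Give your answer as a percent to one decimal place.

Top → 106 + 9 = 115
Denom → 106 + 9 + 58 = 173
COOP4 = 115 / 173 = 0.6647

66.5%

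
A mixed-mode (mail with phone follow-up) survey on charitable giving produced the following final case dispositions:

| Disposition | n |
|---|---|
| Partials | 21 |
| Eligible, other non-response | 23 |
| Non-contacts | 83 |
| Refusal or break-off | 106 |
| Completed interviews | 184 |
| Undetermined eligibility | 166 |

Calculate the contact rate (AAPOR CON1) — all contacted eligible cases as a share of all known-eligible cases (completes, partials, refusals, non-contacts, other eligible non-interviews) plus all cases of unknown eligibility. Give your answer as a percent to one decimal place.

57.3%

Top → 184 + 21 + 106 + 23 = 334
Denominator → 184 + 21 + 106 + 83 + 23 + 166 = 583
CON1 = 334 / 583 = 0.5729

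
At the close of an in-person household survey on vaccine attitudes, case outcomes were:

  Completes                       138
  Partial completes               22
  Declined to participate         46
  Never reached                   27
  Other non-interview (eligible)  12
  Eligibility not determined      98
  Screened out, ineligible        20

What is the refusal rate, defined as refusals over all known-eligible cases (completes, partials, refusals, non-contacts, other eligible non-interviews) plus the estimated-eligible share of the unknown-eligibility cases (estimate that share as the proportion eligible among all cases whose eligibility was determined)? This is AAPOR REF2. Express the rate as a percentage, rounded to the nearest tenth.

Numerator → 46
Eligible (known) → 138 + 22 + 46 + 27 + 12 = 245
e = 245 / (245 + 20) = 245 / 265 = 0.9245
Estimated eligible among unknowns → 0.9245 × 98 = 90.60
Base → 245 + 90.60 = 335.60
REF2 = 46 / 335.60 = 0.1371

13.7%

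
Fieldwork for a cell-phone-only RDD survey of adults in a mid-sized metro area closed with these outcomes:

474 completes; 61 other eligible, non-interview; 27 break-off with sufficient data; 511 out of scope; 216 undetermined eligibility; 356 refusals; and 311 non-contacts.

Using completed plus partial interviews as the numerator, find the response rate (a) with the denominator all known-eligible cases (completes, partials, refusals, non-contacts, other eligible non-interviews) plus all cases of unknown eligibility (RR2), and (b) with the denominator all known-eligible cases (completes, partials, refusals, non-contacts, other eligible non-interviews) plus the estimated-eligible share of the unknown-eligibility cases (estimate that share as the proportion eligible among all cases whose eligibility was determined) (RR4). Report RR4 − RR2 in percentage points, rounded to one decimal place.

1.6

Top → 474 + 27 = 501
Base → 474 + 27 + 356 + 311 + 61 + 216 = 1445
RR2 = 501 / 1445 = 0.3467
Known eligible → 474 + 27 + 356 + 311 + 61 = 1229
e = 1229 / (1229 + 511) = 1229 / 1740 = 0.7063
Estimated eligible among unknowns → 0.7063 × 216 = 152.56
Base → 1229 + 152.56 = 1381.56
RR4 = 501 / 1381.56 = 0.3626
Difference = 36.26 − 34.67 = 1.59 percentage points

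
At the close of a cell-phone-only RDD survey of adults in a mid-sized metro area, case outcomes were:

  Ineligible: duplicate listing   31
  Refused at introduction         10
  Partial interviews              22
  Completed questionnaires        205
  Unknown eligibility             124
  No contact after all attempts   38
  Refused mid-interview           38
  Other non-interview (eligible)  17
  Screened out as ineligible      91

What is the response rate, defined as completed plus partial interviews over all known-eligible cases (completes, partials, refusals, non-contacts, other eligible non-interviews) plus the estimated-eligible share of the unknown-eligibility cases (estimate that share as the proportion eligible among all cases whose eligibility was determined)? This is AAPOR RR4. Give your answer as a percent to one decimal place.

54.0%

Declined to participate = 10 + 38 = 48
Out of scope = 91 + 31 = 122
Top → 205 + 22 = 227
Determined eligible → 205 + 22 + 48 + 38 + 17 = 330
e = 330 / (330 + 122) = 330 / 452 = 0.7301
Estimated eligible among unknowns → 0.7301 × 124 = 90.53
Denominator → 330 + 90.53 = 420.53
RR4 = 227 / 420.53 = 0.5398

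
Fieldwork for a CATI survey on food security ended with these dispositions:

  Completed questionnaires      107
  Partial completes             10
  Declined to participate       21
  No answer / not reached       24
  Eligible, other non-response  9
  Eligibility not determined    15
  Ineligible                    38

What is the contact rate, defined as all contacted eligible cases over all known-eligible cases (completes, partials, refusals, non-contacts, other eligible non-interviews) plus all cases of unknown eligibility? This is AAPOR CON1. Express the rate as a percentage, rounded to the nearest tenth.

79.0%

Num: 107 + 10 + 21 + 9 = 147
Denominator: 107 + 10 + 21 + 24 + 9 + 15 = 186
CON1 = 147 / 186 = 0.7903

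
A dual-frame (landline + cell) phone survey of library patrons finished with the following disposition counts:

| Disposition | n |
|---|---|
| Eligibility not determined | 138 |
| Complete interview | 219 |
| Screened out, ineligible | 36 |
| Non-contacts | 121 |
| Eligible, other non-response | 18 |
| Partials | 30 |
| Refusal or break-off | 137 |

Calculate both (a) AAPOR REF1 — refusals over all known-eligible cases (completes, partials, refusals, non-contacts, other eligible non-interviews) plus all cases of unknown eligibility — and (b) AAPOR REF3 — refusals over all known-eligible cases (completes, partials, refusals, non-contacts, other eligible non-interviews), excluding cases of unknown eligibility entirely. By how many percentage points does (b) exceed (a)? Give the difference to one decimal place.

5.4

Numerator → 137
Denominator → 219 + 30 + 137 + 121 + 18 + 138 = 663
REF1 = 137 / 663 = 0.2066
Denominator → 219 + 30 + 137 + 121 + 18 = 525
REF3 = 137 / 525 = 0.2610
Difference = 26.10 − 20.66 = 5.44 percentage points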